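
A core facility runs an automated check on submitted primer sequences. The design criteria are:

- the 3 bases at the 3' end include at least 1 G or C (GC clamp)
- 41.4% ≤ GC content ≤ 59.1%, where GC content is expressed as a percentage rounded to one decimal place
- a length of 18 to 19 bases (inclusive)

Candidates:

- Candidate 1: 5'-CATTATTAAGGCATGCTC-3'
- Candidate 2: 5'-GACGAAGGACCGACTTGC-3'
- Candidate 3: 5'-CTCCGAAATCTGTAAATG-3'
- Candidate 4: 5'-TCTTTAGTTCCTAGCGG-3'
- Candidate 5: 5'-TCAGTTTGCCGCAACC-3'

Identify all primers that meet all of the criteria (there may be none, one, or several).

None of the candidates satisfy all criteria.

Candidate 1 (18 nt, A=5 T=6 G=3 C=4): 3' end CTC has 2 G/C ✓; GC 7/18 = 38.9%, outside 41.4–59.1% ✗; length 18 ✓ — fails.
Candidate 2 (18 nt, A=5 T=2 G=6 C=5): 3' end TGC has 2 G/C ✓; GC 11/18 = 61.1%, outside 41.4–59.1% ✗; length 18 ✓ — fails.
Candidate 3 (18 nt, A=6 T=5 G=3 C=4): 3' end ATG has 1 G/C ✓; GC 7/18 = 38.9%, outside 41.4–59.1% ✗; length 18 ✓ — fails.
Candidate 4 (17 nt, A=2 T=7 G=4 C=4): 3' end CGG has 3 G/C ✓; GC 8/17 = 47.1% ✓; length 17, outside 18–19 ✗ — fails.
Candidate 5 (16 nt, A=3 T=4 G=3 C=6): 3' end ACC has 2 G/C ✓; GC 9/16 = 56.3% ✓; length 16, outside 18–19 ✗ — fails.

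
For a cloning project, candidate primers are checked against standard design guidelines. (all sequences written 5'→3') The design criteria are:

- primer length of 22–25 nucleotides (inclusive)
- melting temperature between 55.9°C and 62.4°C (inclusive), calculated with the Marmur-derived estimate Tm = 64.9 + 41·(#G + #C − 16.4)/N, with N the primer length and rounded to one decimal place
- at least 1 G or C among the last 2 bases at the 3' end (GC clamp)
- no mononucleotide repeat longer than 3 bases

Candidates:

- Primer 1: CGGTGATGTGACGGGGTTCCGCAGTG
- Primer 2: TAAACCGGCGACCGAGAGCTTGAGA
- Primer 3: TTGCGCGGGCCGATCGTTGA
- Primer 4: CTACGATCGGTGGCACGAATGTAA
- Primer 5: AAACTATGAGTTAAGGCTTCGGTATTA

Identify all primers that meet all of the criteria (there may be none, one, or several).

Primer 1 (26 nt, A=3 T=6 G=12 C=5): length 26, outside 22–25 ✗; Tm = 64.9 + 41·(17 − 16.4)/26 = 65.8°C, outside 55.9–62.4°C ✗; 3' end TG has 1 G/C ✓; longest run = 4, exceeds 3 ✗ — fails.
Primer 2 (25 nt, A=8 T=3 G=8 C=6): length 25 ✓; Tm = 64.9 + 41·(14 − 16.4)/25 = 61.0°C ✓; 3' end GA has 1 G/C ✓; longest run = 3 ✓ — passes.
Primer 3 (20 nt, A=2 T=5 G=8 C=5): length 20, outside 22–25 ✗; Tm = 64.9 + 41·(13 − 16.4)/20 = 57.9°C ✓; 3' end GA has 1 G/C ✓; longest run = 3 ✓ — fails.
Primer 4 (24 nt, A=7 T=5 G=7 C=5): length 24 ✓; Tm = 64.9 + 41·(12 − 16.4)/24 = 57.4°C ✓; 3' end AA has 0 G/C, need ≥1 ✗; longest run = 2 ✓ — fails.
Primer 5 (27 nt, A=9 T=9 G=6 C=3): length 27, outside 22–25 ✗; Tm = 64.9 + 41·(9 − 16.4)/27 = 53.7°C, outside 55.9–62.4°C ✗; 3' end TA has 0 G/C, need ≥1 ✗; longest run = 3 ✓ — fails.

Primer 2 only.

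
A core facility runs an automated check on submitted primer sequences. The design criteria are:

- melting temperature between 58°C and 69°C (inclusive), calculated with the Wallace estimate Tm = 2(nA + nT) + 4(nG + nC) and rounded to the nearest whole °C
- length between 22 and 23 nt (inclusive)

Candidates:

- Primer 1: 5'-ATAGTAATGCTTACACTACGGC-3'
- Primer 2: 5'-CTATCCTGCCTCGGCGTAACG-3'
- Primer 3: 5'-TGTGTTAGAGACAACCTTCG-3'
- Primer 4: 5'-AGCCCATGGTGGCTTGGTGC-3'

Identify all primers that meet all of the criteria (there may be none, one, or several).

Primer 1 (22 nt, A=7 T=6 G=4 C=5): Tm = 2·13 + 4·9 = 62°C ✓; length 22 ✓ — passes.
Primer 2 (21 nt, A=3 T=5 G=5 C=8): Tm = 2·8 + 4·13 = 68°C ✓; length 21, outside 22–23 ✗ — fails.
Primer 3 (20 nt, A=5 T=6 G=5 C=4): Tm = 2·11 + 4·9 = 58°C ✓; length 20, outside 22–23 ✗ — fails.
Primer 4 (20 nt, A=2 T=5 G=8 C=5): Tm = 2·7 + 4·13 = 66°C ✓; length 20, outside 22–23 ✗ — fails.

Primer 1 only.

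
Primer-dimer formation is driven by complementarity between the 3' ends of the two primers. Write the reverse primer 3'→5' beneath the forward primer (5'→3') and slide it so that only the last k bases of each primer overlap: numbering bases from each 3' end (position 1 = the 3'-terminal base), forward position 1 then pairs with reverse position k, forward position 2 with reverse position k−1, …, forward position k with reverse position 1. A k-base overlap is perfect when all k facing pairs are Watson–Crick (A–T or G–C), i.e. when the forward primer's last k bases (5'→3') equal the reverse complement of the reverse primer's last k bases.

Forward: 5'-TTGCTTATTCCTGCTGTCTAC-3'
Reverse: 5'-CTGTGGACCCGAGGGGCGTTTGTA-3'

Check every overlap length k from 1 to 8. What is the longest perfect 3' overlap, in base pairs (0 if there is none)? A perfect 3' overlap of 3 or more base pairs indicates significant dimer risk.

Longest perfect overlap: 3 complementary base pairs; significant dimer risk (threshold 3).

Last 8 bases (5'→3') — forward …CTGTCTAC, reverse …CGTTTGTA.
Reverse complement of the reverse primer's last 8 bases: TACAAACG; its first k bases are the reverse complement of the reverse primer's last k bases, so a perfect k-base overlap needs the forward primer's last k bases to equal them.
Comparing (forward last k vs required): k=1: C vs T ✗; k=2: AC vs TA ✗; k=3: TAC vs TAC ✓; k=4: CTAC vs TACA ✗; k=5: TCTAC vs TACAA ✗; k=6: GTCTAC vs TACAAA ✗; k=7: TGTCTAC vs TACAAAC ✗; k=8: CTGTCTAC vs TACAAACG ✗.
Only k = 3 is perfect, so the longest perfect 3' overlap is 3.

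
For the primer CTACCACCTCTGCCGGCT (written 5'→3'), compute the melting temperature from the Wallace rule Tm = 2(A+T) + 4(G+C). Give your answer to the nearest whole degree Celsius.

Base counts: A=2, T=4, G=3, C=9 (length 18).
Tm = 2·(2+4) + 4·(3+9) = 2·6 + 4·12 = 12 + 48 = 60°C.

60°C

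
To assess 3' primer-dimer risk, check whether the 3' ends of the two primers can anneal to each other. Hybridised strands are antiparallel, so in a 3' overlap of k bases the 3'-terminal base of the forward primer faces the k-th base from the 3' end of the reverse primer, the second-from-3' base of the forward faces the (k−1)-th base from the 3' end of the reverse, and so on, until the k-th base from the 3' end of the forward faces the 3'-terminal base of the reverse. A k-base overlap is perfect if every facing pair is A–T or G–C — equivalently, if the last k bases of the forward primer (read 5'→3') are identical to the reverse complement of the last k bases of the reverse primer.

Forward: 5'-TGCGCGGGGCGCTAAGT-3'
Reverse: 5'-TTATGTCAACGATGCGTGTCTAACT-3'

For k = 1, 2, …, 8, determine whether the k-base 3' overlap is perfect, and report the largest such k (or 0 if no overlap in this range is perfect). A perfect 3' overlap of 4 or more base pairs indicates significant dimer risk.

Last 8 bases (5'→3') — forward …CGCTAAGT, reverse …GTCTAACT.
Reverse complement of the reverse primer's last 8 bases: AGTTAGAC; its first k bases are the reverse complement of the reverse primer's last k bases, so a perfect k-base overlap needs the forward primer's last k bases to equal them.
Comparing (forward last k vs required): k=1: T vs A ✗; k=2: GT vs AG ✗; k=3: AGT vs AGT ✓; k=4: AAGT vs AGTT ✗; k=5: TAAGT vs AGTTA ✗; k=6: CTAAGT vs AGTTAG ✗; k=7: GCTAAGT vs AGTTAGA ✗; k=8: CGCTAAGT vs AGTTAGAC ✗.
Only k = 3 is perfect, so the longest perfect 3' overlap is 3.

Longest perfect overlap: 3 complementary base pairs; below the dimer-risk threshold (threshold 4).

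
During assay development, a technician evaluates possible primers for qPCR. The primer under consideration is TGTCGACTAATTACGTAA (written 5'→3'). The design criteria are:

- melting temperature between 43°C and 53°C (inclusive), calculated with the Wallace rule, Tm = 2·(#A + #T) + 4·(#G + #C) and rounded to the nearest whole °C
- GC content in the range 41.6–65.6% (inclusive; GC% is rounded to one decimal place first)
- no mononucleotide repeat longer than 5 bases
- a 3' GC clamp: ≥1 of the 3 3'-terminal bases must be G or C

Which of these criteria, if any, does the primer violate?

Base counts: A=6, T=6, G=3, C=3 (length 18).
Tm: Tm = 2·12 + 4·6 = 48°C ✓
GC content: GC 6/18 = 33.3%, outside 41.6–65.6% ✗
homopolymer run: longest run = 2 ✓
GC clamp: 3' end TAA has 0 G/C, need ≥1 ✗

Fails: GC content, GC clamp.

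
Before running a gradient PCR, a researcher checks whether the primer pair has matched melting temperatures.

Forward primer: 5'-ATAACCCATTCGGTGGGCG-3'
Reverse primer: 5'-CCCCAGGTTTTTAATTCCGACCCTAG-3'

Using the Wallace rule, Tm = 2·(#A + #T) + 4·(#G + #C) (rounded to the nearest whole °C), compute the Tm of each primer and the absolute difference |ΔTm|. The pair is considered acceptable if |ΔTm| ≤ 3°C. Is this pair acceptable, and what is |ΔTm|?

|ΔTm| = 18°C; the pair is not acceptable.

Forward: A=4 T=4 G=6 C=5 → Tm = 2·8 + 4·11 = 60°C.
Reverse: A=5 T=8 G=4 C=9 → Tm = 2·13 + 4·13 = 78°C.
|ΔTm| = |60 − 78| = 18°C, > 3°C.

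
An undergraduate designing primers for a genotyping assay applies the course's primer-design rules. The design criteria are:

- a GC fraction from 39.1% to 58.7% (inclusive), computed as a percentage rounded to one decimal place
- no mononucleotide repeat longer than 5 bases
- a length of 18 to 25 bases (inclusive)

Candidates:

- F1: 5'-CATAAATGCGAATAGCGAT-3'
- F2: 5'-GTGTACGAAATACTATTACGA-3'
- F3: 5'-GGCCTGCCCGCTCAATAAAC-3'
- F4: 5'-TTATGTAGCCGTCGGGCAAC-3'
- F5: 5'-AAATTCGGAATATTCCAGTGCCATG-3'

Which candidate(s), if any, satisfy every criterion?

F4 and F5.

F1 (19 nt, A=8 T=4 G=4 C=3): GC 7/19 = 36.8%, outside 39.1–58.7% ✗; longest run = 3 ✓; length 19 ✓ — fails.
F2 (21 nt, A=8 T=6 G=4 C=3): GC 7/21 = 33.3%, outside 39.1–58.7% ✗; longest run = 3 ✓; length 21 ✓ — fails.
F3 (20 nt, A=5 T=3 G=4 C=8): GC 12/20 = 60.0%, outside 39.1–58.7% ✗; longest run = 3 ✓; length 20 ✓ — fails.
F4 (20 nt, A=4 T=5 G=6 C=5): GC 11/20 = 55.0% ✓; longest run = 3 ✓; length 20 ✓ — passes.
F5 (25 nt, A=8 T=7 G=5 C=5): GC 10/25 = 40.0% ✓; longest run = 3 ✓; length 25 ✓ — passes.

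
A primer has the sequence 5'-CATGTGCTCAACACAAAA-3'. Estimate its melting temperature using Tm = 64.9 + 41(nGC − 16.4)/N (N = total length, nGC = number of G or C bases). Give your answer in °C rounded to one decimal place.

43.5°C

Base counts: A=8, T=3, G=2, C=5; G+C = 7, N = 18.
Tm = 64.9 + 41·(7 − 16.4)/18 = 64.9 + -385.40/18 = 43.5°C.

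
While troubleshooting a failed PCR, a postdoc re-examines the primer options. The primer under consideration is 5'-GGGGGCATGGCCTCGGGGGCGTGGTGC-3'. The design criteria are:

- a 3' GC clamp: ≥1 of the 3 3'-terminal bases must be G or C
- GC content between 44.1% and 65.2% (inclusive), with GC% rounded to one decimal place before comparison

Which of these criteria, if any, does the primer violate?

Base counts: A=1, T=4, G=16, C=6 (length 27).
GC clamp: 3' end TGC has 2 G/C ✓
GC content: GC 22/27 = 81.5%, outside 44.1–65.2% ✗

Fails: GC content.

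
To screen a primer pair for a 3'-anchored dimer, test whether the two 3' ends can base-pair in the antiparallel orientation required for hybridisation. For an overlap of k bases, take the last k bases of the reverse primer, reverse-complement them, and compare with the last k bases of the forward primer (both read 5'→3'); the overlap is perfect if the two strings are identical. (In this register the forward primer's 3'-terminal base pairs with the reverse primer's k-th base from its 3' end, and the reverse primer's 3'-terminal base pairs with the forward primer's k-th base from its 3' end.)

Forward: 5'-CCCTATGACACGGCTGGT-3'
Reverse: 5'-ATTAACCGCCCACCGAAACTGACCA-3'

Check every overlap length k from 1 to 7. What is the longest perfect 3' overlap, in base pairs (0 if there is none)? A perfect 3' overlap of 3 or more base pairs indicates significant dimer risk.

Last 7 bases (5'→3') — forward …GGCTGGT, reverse …CTGACCA.
Reverse complement of the reverse primer's last 7 bases: TGGTCAG; its first k bases are the reverse complement of the reverse primer's last k bases, so a perfect k-base overlap needs the forward primer's last k bases to equal them.
Comparing (forward last k vs required): k=1: T vs T ✓; k=2: GT vs TG ✗; k=3: GGT vs TGG ✗; k=4: TGGT vs TGGT ✓; k=5: CTGGT vs TGGTC ✗; k=6: GCTGGT vs TGGTCA ✗; k=7: GGCTGGT vs TGGTCAG ✗.
Perfect overlaps at k = 1, 4; the largest is 4.

Longest perfect overlap: 4 complementary base pairs; significant dimer risk (threshold 3).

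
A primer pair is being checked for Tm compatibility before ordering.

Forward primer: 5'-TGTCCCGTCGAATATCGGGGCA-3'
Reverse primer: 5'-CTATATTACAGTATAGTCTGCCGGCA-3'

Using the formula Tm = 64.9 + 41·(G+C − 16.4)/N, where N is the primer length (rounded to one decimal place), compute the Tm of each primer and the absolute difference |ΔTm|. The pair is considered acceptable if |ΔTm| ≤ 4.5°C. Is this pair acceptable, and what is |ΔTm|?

Forward: G+C = 13, N = 22 → Tm = 64.9 + 41·(13 − 16.4)/22 = 58.6°C.
Reverse: G+C = 11, N = 26 → Tm = 64.9 + 41·(11 − 16.4)/26 = 56.4°C.
|ΔTm| = |58.6 − 56.4| = 2.2°C, ≤ 4.5°C.

|ΔTm| = 2.2°C; the pair is acceptable.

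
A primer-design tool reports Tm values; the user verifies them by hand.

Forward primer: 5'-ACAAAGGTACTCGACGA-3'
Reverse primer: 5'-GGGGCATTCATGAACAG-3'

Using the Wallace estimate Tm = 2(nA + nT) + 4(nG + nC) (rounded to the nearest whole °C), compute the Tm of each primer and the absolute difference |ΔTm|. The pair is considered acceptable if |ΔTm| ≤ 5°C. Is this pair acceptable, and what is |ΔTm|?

|ΔTm| = 2°C; the pair is acceptable.

Forward: A=7 T=2 G=4 C=4 → Tm = 2·9 + 4·8 = 50°C.
Reverse: A=5 T=3 G=6 C=3 → Tm = 2·8 + 4·9 = 52°C.
|ΔTm| = |50 − 52| = 2°C, ≤ 5°C.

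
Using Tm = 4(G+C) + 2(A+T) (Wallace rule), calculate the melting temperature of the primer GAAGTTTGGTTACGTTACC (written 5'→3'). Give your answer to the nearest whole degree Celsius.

54°C

Base counts: A=4, T=7, G=5, C=3 (length 19).
Tm = 2·(4+7) + 4·(5+3) = 2·11 + 4·8 = 22 + 32 = 54°C.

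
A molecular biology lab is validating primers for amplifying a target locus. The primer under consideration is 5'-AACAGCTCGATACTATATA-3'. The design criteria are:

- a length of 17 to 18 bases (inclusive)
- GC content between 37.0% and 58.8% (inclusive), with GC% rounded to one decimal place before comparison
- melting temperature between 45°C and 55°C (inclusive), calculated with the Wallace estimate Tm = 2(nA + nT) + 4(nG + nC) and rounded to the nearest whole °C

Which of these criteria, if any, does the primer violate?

Fails: length, GC content.

Base counts: A=8, T=5, G=2, C=4 (length 19).
length: length 19, outside 17–18 ✗
GC content: GC 6/19 = 31.6%, outside 37.0–58.8% ✗
Tm: Tm = 2·13 + 4·6 = 50°C ✓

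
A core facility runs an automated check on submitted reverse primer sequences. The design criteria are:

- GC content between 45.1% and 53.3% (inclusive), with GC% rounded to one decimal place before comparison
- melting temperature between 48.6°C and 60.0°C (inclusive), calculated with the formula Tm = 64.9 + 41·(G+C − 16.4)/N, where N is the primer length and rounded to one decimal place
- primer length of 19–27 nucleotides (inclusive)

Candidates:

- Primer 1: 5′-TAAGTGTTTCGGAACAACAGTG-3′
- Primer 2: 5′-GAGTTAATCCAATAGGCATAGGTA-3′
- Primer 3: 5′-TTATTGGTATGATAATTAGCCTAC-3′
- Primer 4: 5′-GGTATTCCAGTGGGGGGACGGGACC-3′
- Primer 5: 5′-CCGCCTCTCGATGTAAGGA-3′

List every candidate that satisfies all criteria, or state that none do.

None of the candidates satisfy all criteria.

Primer 1 (22 nt, A=7 T=6 G=6 C=3): GC 9/22 = 40.9%, outside 45.1–53.3% ✗; Tm = 64.9 + 41·(9 − 16.4)/22 = 51.1°C ✓; length 22 ✓ — fails.
Primer 2 (24 nt, A=9 T=6 G=6 C=3): GC 9/24 = 37.5%, outside 45.1–53.3% ✗; Tm = 64.9 + 41·(9 − 16.4)/24 = 52.3°C ✓; length 24 ✓ — fails.
Primer 3 (24 nt, A=7 T=10 G=4 C=3): GC 7/24 = 29.2%, outside 45.1–53.3% ✗; Tm = 64.9 + 41·(7 − 16.4)/24 = 48.8°C ✓; length 24 ✓ — fails.
Primer 4 (25 nt, A=4 T=4 G=12 C=5): GC 17/25 = 68.0%, outside 45.1–53.3% ✗; Tm = 64.9 + 41·(17 − 16.4)/25 = 65.9°C, outside 48.6–60.0°C ✗; length 25 ✓ — fails.
Primer 5 (19 nt, A=4 T=4 G=5 C=6): GC 11/19 = 57.9%, outside 45.1–53.3% ✗; Tm = 64.9 + 41·(11 − 16.4)/19 = 53.2°C ✓; length 19 ✓ — fails.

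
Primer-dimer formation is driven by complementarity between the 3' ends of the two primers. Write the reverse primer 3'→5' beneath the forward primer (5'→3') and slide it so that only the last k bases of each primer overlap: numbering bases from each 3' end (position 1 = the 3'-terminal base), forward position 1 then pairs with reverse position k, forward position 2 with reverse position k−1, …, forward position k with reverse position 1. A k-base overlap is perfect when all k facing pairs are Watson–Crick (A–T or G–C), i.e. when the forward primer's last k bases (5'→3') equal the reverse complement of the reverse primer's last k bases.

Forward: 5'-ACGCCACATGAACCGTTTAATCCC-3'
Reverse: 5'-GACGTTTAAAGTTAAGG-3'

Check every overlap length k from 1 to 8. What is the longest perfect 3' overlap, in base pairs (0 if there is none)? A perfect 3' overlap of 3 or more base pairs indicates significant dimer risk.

Longest perfect overlap: 2 complementary base pairs; below the dimer-risk threshold (threshold 3).

Last 8 bases (5'→3') — forward …TTAATCCC, reverse …AGTTAAGG.
Reverse complement of the reverse primer's last 8 bases: CCTTAACT; its first k bases are the reverse complement of the reverse primer's last k bases, so a perfect k-base overlap needs the forward primer's last k bases to equal them.
Comparing (forward last k vs required): k=1: C vs C ✓; k=2: CC vs CC ✓; k=3: CCC vs CCT ✗; k=4: TCCC vs CCTT ✗; k=5: ATCCC vs CCTTA ✗; k=6: AATCCC vs CCTTAA ✗; k=7: TAATCCC vs CCTTAAC ✗; k=8: TTAATCCC vs CCTTAACT ✗.
Perfect overlaps at k = 1, 2; the largest is 2.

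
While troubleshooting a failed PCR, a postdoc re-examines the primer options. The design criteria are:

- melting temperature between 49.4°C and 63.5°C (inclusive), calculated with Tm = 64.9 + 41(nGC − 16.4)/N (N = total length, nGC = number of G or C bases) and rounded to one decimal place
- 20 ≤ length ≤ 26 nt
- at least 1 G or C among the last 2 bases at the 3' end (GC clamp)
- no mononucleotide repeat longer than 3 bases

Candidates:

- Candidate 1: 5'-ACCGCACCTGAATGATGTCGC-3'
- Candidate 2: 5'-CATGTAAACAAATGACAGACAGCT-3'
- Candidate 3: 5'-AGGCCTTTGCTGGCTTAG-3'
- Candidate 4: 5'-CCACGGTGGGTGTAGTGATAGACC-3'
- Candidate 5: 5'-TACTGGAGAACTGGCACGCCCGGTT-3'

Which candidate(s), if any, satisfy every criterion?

Candidate 1, Candidate 2 and Candidate 4.

Candidate 1 (21 nt, A=5 T=4 G=5 C=7): Tm = 64.9 + 41·(12 − 16.4)/21 = 56.3°C ✓; length 21 ✓; 3' end GC has 2 G/C ✓; longest run = 2 ✓ — passes.
Candidate 2 (24 nt, A=11 T=4 G=4 C=5): Tm = 64.9 + 41·(9 − 16.4)/24 = 52.3°C ✓; length 24 ✓; 3' end CT has 1 G/C ✓; longest run = 3 ✓ — passes.
Candidate 3 (18 nt, A=2 T=6 G=6 C=4): Tm = 64.9 + 41·(10 − 16.4)/18 = 50.3°C ✓; length 18, outside 20–26 ✗; 3' end AG has 1 G/C ✓; longest run = 3 ✓ — fails.
Candidate 4 (24 nt, A=5 T=5 G=9 C=5): Tm = 64.9 + 41·(14 − 16.4)/24 = 60.8°C ✓; length 24 ✓; 3' end CC has 2 G/C ✓; longest run = 3 ✓ — passes.
Candidate 5 (25 nt, A=5 T=5 G=8 C=7): Tm = 64.9 + 41·(15 − 16.4)/25 = 62.6°C ✓; length 25 ✓; 3' end TT has 0 G/C, need ≥1 ✗; longest run = 3 ✓ — fails.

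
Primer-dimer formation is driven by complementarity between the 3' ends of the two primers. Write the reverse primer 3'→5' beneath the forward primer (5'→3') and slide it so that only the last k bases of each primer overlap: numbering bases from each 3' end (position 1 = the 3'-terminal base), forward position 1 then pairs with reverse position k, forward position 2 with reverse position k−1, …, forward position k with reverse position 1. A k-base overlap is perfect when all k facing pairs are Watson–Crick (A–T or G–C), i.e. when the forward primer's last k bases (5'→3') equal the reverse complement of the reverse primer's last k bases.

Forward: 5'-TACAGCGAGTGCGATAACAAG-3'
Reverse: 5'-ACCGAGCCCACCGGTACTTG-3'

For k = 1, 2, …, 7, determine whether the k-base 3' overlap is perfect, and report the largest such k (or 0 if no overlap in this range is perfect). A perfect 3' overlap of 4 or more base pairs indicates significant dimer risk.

Last 7 bases (5'→3') — forward …TAACAAG, reverse …GTACTTG.
Reverse complement of the reverse primer's last 7 bases: CAAGTAC; its first k bases are the reverse complement of the reverse primer's last k bases, so a perfect k-base overlap needs the forward primer's last k bases to equal them.
Comparing (forward last k vs required): k=1: G vs C ✗; k=2: AG vs CA ✗; k=3: AAG vs CAA ✗; k=4: CAAG vs CAAG ✓; k=5: ACAAG vs CAAGT ✗; k=6: AACAAG vs CAAGTA ✗; k=7: TAACAAG vs CAAGTAC ✗.
Only k = 4 is perfect, so the longest perfect 3' overlap is 4.

Longest perfect overlap: 4 complementary base pairs; significant dimer risk (threshold 4).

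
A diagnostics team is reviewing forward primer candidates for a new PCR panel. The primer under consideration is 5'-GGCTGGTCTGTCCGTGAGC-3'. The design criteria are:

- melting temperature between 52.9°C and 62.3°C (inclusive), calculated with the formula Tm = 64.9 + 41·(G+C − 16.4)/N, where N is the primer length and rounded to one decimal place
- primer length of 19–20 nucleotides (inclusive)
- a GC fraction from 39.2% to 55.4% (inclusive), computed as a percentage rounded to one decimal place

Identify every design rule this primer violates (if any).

Base counts: A=1, T=5, G=8, C=5 (length 19).
Tm: Tm = 64.9 + 41·(13 − 16.4)/19 = 57.6°C ✓
length: length 19 ✓
GC content: GC 13/19 = 68.4%, outside 39.2–55.4% ✗

Fails: GC content.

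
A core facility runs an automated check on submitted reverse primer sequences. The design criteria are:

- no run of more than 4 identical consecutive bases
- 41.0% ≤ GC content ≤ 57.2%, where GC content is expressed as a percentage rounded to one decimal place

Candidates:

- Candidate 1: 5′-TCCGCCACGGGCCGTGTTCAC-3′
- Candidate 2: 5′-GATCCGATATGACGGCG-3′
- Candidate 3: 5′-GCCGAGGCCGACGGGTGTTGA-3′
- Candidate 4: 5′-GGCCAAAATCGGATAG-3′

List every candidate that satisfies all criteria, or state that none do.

Candidate 1 (21 nt, A=2 T=4 G=6 C=9): longest run = 3 ✓; GC 15/21 = 71.4%, outside 41.0–57.2% ✗ — fails.
Candidate 2 (17 nt, A=4 T=3 G=6 C=4): longest run = 2 ✓; GC 10/17 = 58.8%, outside 41.0–57.2% ✗ — fails.
Candidate 3 (21 nt, A=3 T=3 G=10 C=5): longest run = 3 ✓; GC 15/21 = 71.4%, outside 41.0–57.2% ✗ — fails.
Candidate 4 (16 nt, A=6 T=2 G=5 C=3): longest run = 4 ✓; GC 8/16 = 50.0% ✓ — passes.

Candidate 4 only.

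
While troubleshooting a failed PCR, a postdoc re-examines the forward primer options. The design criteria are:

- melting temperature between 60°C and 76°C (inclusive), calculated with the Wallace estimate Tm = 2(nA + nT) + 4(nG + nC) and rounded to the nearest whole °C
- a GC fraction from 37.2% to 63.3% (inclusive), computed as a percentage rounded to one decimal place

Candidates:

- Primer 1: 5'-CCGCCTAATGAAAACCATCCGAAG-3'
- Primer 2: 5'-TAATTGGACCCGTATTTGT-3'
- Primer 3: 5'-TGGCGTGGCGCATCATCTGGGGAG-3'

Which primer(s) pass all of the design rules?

Primer 1 (24 nt, A=9 T=3 G=4 C=8): Tm = 2·12 + 4·12 = 72°C ✓; GC 12/24 = 50.0% ✓ — passes.
Primer 2 (19 nt, A=4 T=8 G=4 C=3): Tm = 2·12 + 4·7 = 52°C, outside 60–76°C ✗; GC 7/19 = 36.8%, outside 37.2–63.3% ✗ — fails.
Primer 3 (24 nt, A=3 T=5 G=11 C=5): Tm = 2·8 + 4·16 = 80°C, outside 60–76°C ✗; GC 16/24 = 66.7%, outside 37.2–63.3% ✗ — fails.

Primer 1 only.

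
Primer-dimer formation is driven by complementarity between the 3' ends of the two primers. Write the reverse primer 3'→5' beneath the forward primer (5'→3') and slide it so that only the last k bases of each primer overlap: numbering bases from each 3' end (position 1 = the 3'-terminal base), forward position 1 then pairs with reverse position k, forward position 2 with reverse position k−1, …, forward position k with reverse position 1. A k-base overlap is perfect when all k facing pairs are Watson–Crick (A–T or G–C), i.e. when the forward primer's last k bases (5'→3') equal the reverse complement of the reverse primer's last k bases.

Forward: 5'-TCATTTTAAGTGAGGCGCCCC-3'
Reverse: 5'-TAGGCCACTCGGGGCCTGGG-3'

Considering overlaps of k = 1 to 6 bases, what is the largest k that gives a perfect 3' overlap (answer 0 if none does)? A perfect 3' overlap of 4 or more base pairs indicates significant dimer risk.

Longest perfect overlap: 3 complementary base pairs; below the dimer-risk threshold (threshold 4).

Last 6 bases (5'→3') — forward …CGCCCC, reverse …CCTGGG.
Reverse complement of the reverse primer's last 6 bases: CCCAGG; its first k bases are the reverse complement of the reverse primer's last k bases, so a perfect k-base overlap needs the forward primer's last k bases to equal them.
Comparing (forward last k vs required): k=1: C vs C ✓; k=2: CC vs CC ✓; k=3: CCC vs CCC ✓; k=4: CCCC vs CCCA ✗; k=5: GCCCC vs CCCAG ✗; k=6: CGCCCC vs CCCAGG ✗.
Perfect overlaps at k = 1, 2, 3; the largest is 3.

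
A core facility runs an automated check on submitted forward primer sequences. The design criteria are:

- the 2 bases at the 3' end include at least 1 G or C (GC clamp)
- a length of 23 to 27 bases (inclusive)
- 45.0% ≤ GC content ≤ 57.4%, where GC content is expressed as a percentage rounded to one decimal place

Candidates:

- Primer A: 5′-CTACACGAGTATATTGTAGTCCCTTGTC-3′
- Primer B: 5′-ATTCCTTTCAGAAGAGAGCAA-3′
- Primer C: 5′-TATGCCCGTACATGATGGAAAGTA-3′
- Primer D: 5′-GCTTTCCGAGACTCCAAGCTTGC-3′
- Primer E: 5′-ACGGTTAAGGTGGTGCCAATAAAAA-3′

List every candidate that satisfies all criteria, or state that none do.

Primer D only.

Primer A (28 nt, A=6 T=10 G=5 C=7): 3' end TC has 1 G/C ✓; length 28, outside 23–27 ✗; GC 12/28 = 42.9%, outside 45.0–57.4% ✗ — fails.
Primer B (21 nt, A=8 T=5 G=4 C=4): 3' end AA has 0 G/C, need ≥1 ✗; length 21, outside 23–27 ✗; GC 8/21 = 38.1%, outside 45.0–57.4% ✗ — fails.
Primer C (24 nt, A=8 T=6 G=6 C=4): 3' end TA has 0 G/C, need ≥1 ✗; length 24 ✓; GC 10/24 = 41.7%, outside 45.0–57.4% ✗ — fails.
Primer D (23 nt, A=4 T=6 G=5 C=8): 3' end GC has 2 G/C ✓; length 23 ✓; GC 13/23 = 56.5% ✓ — passes.
Primer E (25 nt, A=10 T=5 G=7 C=3): 3' end AA has 0 G/C, need ≥1 ✗; length 25 ✓; GC 10/25 = 40.0%, outside 45.0–57.4% ✗ — fails.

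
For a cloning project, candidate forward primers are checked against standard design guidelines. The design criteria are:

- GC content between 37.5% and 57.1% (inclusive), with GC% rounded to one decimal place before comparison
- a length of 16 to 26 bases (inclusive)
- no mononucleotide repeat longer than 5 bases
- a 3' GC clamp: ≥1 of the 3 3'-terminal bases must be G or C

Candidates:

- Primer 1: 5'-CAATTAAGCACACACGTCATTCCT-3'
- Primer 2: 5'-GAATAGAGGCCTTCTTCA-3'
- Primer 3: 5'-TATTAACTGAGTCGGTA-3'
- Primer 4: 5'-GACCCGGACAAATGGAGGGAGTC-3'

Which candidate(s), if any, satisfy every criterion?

Primer 1 and Primer 2.

Primer 1 (24 nt, A=8 T=6 G=2 C=8): GC 10/24 = 41.7% ✓; length 24 ✓; longest run = 2 ✓; 3' end CCT has 2 G/C ✓ — passes.
Primer 2 (18 nt, A=5 T=5 G=4 C=4): GC 8/18 = 44.4% ✓; length 18 ✓; longest run = 2 ✓; 3' end TCA has 1 G/C ✓ — passes.
Primer 3 (17 nt, A=5 T=6 G=4 C=2): GC 6/17 = 35.3%, outside 37.5–57.1% ✗; length 17 ✓; longest run = 2 ✓; 3' end GTA has 1 G/C ✓ — fails.
Primer 4 (23 nt, A=7 T=2 G=9 C=5): GC 14/23 = 60.9%, outside 37.5–57.1% ✗; length 23 ✓; longest run = 3 ✓; 3' end GTC has 2 G/C ✓ — fails.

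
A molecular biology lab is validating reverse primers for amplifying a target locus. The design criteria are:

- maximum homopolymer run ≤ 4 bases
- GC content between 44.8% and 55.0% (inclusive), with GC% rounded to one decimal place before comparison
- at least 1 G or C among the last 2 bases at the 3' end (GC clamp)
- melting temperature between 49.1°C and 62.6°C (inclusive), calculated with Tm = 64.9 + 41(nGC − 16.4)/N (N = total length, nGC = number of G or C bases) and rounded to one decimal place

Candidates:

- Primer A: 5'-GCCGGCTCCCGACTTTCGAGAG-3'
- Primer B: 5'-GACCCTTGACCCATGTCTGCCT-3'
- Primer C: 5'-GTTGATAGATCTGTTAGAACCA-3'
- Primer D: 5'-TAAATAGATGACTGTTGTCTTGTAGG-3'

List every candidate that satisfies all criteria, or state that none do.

Primer A (22 nt, A=3 T=4 G=7 C=8): longest run = 3 ✓; GC 15/22 = 68.2%, outside 44.8–55.0% ✗; 3' end AG has 1 G/C ✓; Tm = 64.9 + 41·(15 − 16.4)/22 = 62.3°C ✓ — fails.
Primer B (22 nt, A=3 T=6 G=4 C=9): longest run = 3 ✓; GC 13/22 = 59.1%, outside 44.8–55.0% ✗; 3' end CT has 1 G/C ✓; Tm = 64.9 + 41·(13 − 16.4)/22 = 58.6°C ✓ — fails.
Primer C (22 nt, A=7 T=7 G=5 C=3): longest run = 2 ✓; GC 8/22 = 36.4%, outside 44.8–55.0% ✗; 3' end CA has 1 G/C ✓; Tm = 64.9 + 41·(8 − 16.4)/22 = 49.2°C ✓ — fails.
Primer D (26 nt, A=7 T=10 G=7 C=2): longest run = 3 ✓; GC 9/26 = 34.6%, outside 44.8–55.0% ✗; 3' end GG has 2 G/C ✓; Tm = 64.9 + 41·(9 − 16.4)/26 = 53.2°C ✓ — fails.

None of the candidates satisfy all criteria.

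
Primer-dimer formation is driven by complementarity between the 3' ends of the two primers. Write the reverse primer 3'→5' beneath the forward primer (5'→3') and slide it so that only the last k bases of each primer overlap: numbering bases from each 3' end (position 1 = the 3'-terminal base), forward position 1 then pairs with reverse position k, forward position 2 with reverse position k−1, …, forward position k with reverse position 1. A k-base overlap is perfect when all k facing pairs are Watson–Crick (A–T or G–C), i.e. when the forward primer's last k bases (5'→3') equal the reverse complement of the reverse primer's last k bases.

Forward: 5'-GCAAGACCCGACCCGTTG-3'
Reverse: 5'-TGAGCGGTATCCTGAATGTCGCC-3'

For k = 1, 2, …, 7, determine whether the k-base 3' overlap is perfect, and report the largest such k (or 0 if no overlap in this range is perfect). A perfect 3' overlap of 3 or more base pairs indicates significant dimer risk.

Longest perfect overlap: 1 complementary base pair; below the dimer-risk threshold (threshold 3).

Last 7 bases (5'→3') — forward …CCCGTTG, reverse …TGTCGCC.
Reverse complement of the reverse primer's last 7 bases: GGCGACA; its first k bases are the reverse complement of the reverse primer's last k bases, so a perfect k-base overlap needs the forward primer's last k bases to equal them.
Comparing (forward last k vs required): k=1: G vs G ✓; k=2: TG vs GG ✗; k=3: TTG vs GGC ✗; k=4: GTTG vs GGCG ✗; k=5: CGTTG vs GGCGA ✗; k=6: CCGTTG vs GGCGAC ✗; k=7: CCCGTTG vs GGCGACA ✗.
Only k = 1 is perfect, so the longest perfect 3' overlap is 1.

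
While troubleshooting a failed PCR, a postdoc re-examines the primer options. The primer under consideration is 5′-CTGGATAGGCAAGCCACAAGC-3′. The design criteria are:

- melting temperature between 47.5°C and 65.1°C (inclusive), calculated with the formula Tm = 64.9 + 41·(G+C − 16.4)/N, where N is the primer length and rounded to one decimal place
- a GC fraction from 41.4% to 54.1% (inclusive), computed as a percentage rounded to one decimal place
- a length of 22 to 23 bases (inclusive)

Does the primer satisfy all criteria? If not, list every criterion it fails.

Fails: GC content, length.

Base counts: A=7, T=2, G=6, C=6 (length 21).
Tm: Tm = 64.9 + 41·(12 − 16.4)/21 = 56.3°C ✓
GC content: GC 12/21 = 57.1%, outside 41.4–54.1% ✗
length: length 21, outside 22–23 ✗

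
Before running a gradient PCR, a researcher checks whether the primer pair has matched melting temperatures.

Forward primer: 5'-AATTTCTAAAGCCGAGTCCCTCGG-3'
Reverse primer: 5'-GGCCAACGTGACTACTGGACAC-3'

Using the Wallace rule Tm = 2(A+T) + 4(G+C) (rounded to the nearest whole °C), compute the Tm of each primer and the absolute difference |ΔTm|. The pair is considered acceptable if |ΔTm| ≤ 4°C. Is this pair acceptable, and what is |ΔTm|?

|ΔTm| = 2°C; the pair is acceptable.

Forward: A=6 T=6 G=5 C=7 → Tm = 2·12 + 4·12 = 72°C.
Reverse: A=6 T=3 G=6 C=7 → Tm = 2·9 + 4·13 = 70°C.
|ΔTm| = |72 − 70| = 2°C, ≤ 4°C.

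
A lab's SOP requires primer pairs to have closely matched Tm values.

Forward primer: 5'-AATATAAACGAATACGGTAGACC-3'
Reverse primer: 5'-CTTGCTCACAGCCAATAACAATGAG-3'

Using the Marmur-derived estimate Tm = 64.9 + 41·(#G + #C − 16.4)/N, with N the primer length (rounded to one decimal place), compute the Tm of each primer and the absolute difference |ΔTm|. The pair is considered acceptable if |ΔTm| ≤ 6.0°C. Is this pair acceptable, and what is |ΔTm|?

Forward: G+C = 8, N = 23 → Tm = 64.9 + 41·(8 − 16.4)/23 = 49.9°C.
Reverse: G+C = 11, N = 25 → Tm = 64.9 + 41·(11 − 16.4)/25 = 56.0°C.
|ΔTm| = |49.9 − 56.0| = 6.1°C, > 6.0°C.

|ΔTm| = 6.1°C; the pair is not acceptable.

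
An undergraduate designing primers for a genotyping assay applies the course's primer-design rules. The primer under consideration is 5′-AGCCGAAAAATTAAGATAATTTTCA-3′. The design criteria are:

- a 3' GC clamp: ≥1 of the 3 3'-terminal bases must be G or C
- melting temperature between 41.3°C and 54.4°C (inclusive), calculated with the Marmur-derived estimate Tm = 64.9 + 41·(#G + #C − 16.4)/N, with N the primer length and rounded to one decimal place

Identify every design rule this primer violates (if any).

Base counts: A=12, T=7, G=3, C=3 (length 25).
GC clamp: 3' end TCA has 1 G/C ✓
Tm: Tm = 64.9 + 41·(6 − 16.4)/25 = 47.8°C ✓

Meets all criteria.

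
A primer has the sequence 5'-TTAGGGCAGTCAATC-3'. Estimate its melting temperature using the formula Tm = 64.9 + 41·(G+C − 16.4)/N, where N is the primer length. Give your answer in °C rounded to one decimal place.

39.2°C

Base counts: A=4, T=4, G=4, C=3; G+C = 7, N = 15.
Tm = 64.9 + 41·(7 − 16.4)/15 = 64.9 + -385.40/15 = 39.2°C.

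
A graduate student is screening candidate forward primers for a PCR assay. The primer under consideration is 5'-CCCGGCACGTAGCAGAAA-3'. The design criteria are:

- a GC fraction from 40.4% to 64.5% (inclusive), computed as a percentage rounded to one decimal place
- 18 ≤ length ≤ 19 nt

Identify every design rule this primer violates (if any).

Meets all criteria.

Base counts: A=6, T=1, G=5, C=6 (length 18).
GC content: GC 11/18 = 61.1% ✓
length: length 18 ✓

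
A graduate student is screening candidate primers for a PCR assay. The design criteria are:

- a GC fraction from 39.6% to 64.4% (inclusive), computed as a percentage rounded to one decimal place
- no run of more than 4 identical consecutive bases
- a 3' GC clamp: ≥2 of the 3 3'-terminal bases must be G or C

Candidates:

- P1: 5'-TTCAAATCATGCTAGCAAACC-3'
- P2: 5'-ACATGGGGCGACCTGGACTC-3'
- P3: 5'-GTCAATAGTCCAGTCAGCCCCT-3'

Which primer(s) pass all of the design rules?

P1 (21 nt, A=8 T=5 G=2 C=6): GC 8/21 = 38.1%, outside 39.6–64.4% ✗; longest run = 3 ✓; 3' end ACC has 2 G/C ✓ — fails.
P2 (20 nt, A=4 T=3 G=7 C=6): GC 13/20 = 65.0%, outside 39.6–64.4% ✗; longest run = 4 ✓; 3' end CTC has 2 G/C ✓ — fails.
P3 (22 nt, A=5 T=5 G=4 C=8): GC 12/22 = 54.5% ✓; longest run = 4 ✓; 3' end CCT has 2 G/C ✓ — passes.

P3 only.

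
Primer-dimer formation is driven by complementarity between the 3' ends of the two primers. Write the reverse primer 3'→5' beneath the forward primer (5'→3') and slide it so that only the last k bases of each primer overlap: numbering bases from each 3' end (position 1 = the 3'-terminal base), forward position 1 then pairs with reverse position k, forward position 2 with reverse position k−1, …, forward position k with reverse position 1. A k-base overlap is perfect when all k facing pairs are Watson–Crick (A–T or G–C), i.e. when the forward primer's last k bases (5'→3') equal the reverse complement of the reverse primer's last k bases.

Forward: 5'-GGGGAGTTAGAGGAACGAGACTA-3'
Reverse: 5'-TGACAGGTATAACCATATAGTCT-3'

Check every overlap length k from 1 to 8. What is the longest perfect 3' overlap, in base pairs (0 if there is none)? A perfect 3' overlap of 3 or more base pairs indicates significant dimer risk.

Last 8 bases (5'→3') — forward …CGAGACTA, reverse …TATAGTCT.
Reverse complement of the reverse primer's last 8 bases: AGACTATA; its first k bases are the reverse complement of the reverse primer's last k bases, so a perfect k-base overlap needs the forward primer's last k bases to equal them.
Comparing (forward last k vs required): k=1: A vs A ✓; k=2: TA vs AG ✗; k=3: CTA vs AGA ✗; k=4: ACTA vs AGAC ✗; k=5: GACTA vs AGACT ✗; k=6: AGACTA vs AGACTA ✓; k=7: GAGACTA vs AGACTAT ✗; k=8: CGAGACTA vs AGACTATA ✗.
Perfect overlaps at k = 1, 6; the largest is 6.

Longest perfect overlap: 6 complementary base pairs; significant dimer risk (threshold 3).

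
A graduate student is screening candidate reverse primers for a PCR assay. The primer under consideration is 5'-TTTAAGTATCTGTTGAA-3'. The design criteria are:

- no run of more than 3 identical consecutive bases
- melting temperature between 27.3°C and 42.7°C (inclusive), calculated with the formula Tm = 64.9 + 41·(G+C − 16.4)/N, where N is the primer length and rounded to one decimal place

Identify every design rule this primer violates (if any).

Base counts: A=5, T=8, G=3, C=1 (length 17).
homopolymer run: longest run = 3 ✓
Tm: Tm = 64.9 + 41·(4 − 16.4)/17 = 35.0°C ✓

Meets all criteria.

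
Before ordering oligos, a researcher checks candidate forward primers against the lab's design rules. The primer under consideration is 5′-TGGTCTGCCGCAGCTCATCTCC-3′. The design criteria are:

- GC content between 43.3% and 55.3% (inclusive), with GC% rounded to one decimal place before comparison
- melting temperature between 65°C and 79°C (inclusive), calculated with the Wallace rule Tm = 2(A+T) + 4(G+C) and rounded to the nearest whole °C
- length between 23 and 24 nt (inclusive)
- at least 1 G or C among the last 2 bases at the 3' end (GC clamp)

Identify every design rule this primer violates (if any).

Fails: GC content, length.

Base counts: A=2, T=6, G=5, C=9 (length 22).
GC content: GC 14/22 = 63.6%, outside 43.3–55.3% ✗
Tm: Tm = 2·8 + 4·14 = 72°C ✓
length: length 22, outside 23–24 ✗
GC clamp: 3' end CC has 2 G/C ✓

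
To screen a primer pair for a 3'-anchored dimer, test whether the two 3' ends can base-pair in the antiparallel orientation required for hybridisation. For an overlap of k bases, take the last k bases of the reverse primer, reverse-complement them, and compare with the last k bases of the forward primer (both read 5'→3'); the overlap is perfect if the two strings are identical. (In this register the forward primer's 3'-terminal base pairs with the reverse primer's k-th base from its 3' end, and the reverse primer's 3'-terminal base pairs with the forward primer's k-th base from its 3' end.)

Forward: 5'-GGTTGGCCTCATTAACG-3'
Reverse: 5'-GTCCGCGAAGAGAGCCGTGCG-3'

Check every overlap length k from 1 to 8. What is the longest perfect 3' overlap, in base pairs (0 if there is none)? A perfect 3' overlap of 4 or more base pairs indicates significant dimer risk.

Longest perfect overlap: 2 complementary base pairs; below the dimer-risk threshold (threshold 4).

Last 8 bases (5'→3') — forward …CATTAACG, reverse …GCCGTGCG.
Reverse complement of the reverse primer's last 8 bases: CGCACGGC; its first k bases are the reverse complement of the reverse primer's last k bases, so a perfect k-base overlap needs the forward primer's last k bases to equal them.
Comparing (forward last k vs required): k=1: G vs C ✗; k=2: CG vs CG ✓; k=3: ACG vs CGC ✗; k=4: AACG vs CGCA ✗; k=5: TAACG vs CGCAC ✗; k=6: TTAACG vs CGCACG ✗; k=7: ATTAACG vs CGCACGG ✗; k=8: CATTAACG vs CGCACGGC ✗.
Only k = 2 is perfect, so the longest perfect 3' overlap is 2.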